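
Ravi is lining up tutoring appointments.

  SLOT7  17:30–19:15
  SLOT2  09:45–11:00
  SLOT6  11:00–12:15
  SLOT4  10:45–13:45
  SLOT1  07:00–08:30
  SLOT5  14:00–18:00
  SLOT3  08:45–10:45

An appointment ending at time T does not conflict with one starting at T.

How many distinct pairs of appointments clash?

Two intervals overlap when each starts before the other ends.
Sorted by start: SLOT1, SLOT3, SLOT2, SLOT4, SLOT6, SLOT5, SLOT7.
SLOT3 starts after SLOT1 ends — done with SLOT1.
SLOT2 starts before SLOT3 ends → SLOT3 and SLOT2 overlap.
SLOT4 starts exactly when SLOT3 ends (back-to-back, no overlap) — done with SLOT3.
SLOT4 starts before SLOT2 ends → SLOT2 and SLOT4 overlap.
SLOT6 starts exactly when SLOT2 ends (back-to-back, no overlap) — done with SLOT2.
SLOT6 starts before SLOT4 ends → SLOT4 and SLOT6 overlap.
SLOT5 starts after SLOT4 ends — done with SLOT4.
SLOT5 starts after SLOT6 ends — done with SLOT6.
SLOT7 starts before SLOT5 ends → SLOT5 and SLOT7 overlap.
Overlapping pairs: SLOT2 & SLOT3, SLOT2 & SLOT4, SLOT4 & SLOT6, SLOT5 & SLOT7 — 4 in total.

4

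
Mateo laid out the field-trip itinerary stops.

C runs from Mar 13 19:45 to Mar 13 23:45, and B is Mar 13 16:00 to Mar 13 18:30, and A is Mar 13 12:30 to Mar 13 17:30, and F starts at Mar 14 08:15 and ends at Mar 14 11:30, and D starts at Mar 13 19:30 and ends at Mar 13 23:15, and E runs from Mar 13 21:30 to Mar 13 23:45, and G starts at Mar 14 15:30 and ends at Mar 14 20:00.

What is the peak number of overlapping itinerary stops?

Sort all start/end points and keep a running count:
Mar 13 12:30 start A → 1
Mar 13 16:00 start B → 2
Mar 13 17:30 end A → 1
Mar 13 18:30 end B → 0
Mar 13 19:30 start D → 1
Mar 13 19:45 start C → 2
Mar 13 21:30 start E → 3
Mar 13 23:15 end D → 2
Mar 13 23:45 end C → 1
Mar 13 23:45 end E → 0
Mar 14 08:15 start F → 1
Mar 14 11:30 end F → 0
Mar 14 15:30 start G → 1
Mar 14 20:00 end G → 0
Peak is 3, at Mar 13 21:30 (C, D, E).

3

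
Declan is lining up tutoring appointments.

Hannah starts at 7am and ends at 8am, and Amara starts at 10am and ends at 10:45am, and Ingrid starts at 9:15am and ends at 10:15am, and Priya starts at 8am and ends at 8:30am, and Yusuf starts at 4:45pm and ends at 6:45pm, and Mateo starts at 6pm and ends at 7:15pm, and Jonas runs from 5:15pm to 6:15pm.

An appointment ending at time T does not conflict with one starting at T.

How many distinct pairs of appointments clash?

4

Check each pair: they overlap iff neither finishes before the other starts.
Sorted by start: Hannah, Priya, Ingrid, Amara, Yusuf, Jonas, Mateo.
Priya starts exactly when Hannah ends (back-to-back, no overlap); Hannah is clear from here.
Ingrid starts after Priya ends; Priya is clear from here.
Amara starts before Ingrid ends → Ingrid and Amara overlap.
Yusuf starts after Ingrid ends; Ingrid is clear from here.
Yusuf starts after Amara ends; Amara is clear from here.
Jonas starts before Yusuf ends → Yusuf and Jonas overlap.
Mateo starts before Yusuf ends → Yusuf and Mateo overlap.
Mateo starts before Jonas ends → Jonas and Mateo overlap.
Overlapping pairs: Amara & Ingrid, Jonas & Mateo, Jonas & Yusuf, Mateo & Yusuf — 4 in total.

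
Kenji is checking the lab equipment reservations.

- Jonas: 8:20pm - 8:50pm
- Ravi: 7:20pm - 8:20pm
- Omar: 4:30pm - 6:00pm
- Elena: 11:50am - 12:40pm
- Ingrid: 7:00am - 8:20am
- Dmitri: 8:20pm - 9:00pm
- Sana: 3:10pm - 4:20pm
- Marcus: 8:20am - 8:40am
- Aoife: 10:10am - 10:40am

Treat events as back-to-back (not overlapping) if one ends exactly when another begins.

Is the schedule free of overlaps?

No

Sorted by start: Ingrid, Marcus, Aoife, Elena, Sana, Omar, Ravi, Jonas, Dmitri.
Marcus starts exactly when Ingrid ends (back-to-back, no overlap) — done with Ingrid.
Aoife starts after Marcus ends — done with Marcus.
Elena starts after Aoife ends — done with Aoife.
Sana starts after Elena ends — done with Elena.
Omar starts after Sana ends — done with Sana.
Ravi starts after Omar ends — done with Omar.
Jonas starts exactly when Ravi ends (back-to-back, no overlap) — done with Ravi.
Dmitri starts before Jonas ends → Jonas and Dmitri overlap.
That's a conflict, so the schedule is not conflict-free.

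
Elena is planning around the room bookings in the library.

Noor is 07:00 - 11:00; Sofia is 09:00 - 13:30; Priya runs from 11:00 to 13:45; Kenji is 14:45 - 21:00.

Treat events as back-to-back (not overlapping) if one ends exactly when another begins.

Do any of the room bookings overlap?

Yes

Check each pair: they overlap iff neither finishes before the other starts.
Sorted by start: Noor, Sofia, Priya, Kenji.
Sofia starts before Noor ends → Noor and Sofia overlap.
That's a conflict, so the schedule is not conflict-free.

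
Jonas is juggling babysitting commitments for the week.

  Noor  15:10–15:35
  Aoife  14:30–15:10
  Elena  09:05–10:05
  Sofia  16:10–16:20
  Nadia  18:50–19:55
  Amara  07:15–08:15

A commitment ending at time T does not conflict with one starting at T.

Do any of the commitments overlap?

Sorted by start: Amara, Elena, Aoife, Noor, Sofia, Nadia.
Elena starts after Amara ends, so nothing later overlaps Amara either.
Aoife starts after Elena ends, so nothing later overlaps Elena either.
Noor starts exactly when Aoife ends (back-to-back, no overlap), so nothing later overlaps Aoife either.
Sofia starts after Noor ends, so nothing later overlaps Noor either.
Nadia starts after Sofia ends.
Every pair is clear; the schedule has no overlaps.

No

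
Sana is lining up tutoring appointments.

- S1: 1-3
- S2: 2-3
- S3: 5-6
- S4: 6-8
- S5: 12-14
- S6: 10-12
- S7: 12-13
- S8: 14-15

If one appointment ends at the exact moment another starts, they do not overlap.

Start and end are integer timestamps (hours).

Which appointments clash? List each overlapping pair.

Check each pair: they overlap iff neither finishes before the other starts.
Sorted by start: S1, S2, S3, S4, S6, S5, S7, S8.
S2 starts before S1 ends → S1 and S2 overlap.
S3 starts after S1 ends; S1 is clear from here.
S3 starts after S2 ends; S2 is clear from here.
S4 starts exactly when S3 ends (back-to-back, no overlap); S3 is clear from here.
S6 starts after S4 ends; S4 is clear from here.
S5 starts exactly when S6 ends (back-to-back, no overlap); S6 is clear from here.
S7 starts before S5 ends → S5 and S7 overlap.
S8 starts exactly when S5 ends (back-to-back, no overlap).
S8 starts after S7 ends.

S1 & S2, S5 & S7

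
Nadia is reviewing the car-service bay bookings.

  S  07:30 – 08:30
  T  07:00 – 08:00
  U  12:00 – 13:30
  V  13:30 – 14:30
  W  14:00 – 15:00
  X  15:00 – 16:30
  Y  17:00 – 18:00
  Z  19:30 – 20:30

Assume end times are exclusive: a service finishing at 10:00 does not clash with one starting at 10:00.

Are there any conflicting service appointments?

Sorted by start: T, S, U, V, W, X, Y, Z.
S starts before T ends → T and S overlap.
That's a conflict, so the schedule is not conflict-free.

Yes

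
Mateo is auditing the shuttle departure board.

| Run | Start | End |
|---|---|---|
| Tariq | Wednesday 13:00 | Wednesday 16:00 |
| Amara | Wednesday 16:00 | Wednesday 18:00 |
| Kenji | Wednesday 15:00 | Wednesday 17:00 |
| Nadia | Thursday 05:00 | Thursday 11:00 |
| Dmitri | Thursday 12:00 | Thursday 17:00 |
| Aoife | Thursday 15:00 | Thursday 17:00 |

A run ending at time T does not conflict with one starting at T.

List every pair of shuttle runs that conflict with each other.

Amara & Kenji, Aoife & Dmitri, Kenji & Tariq

Two intervals overlap when each starts before the other ends.
Sorted by start: Tariq, Kenji, Amara, Nadia, Dmitri, Aoife.
Kenji starts before Tariq ends → Tariq and Kenji overlap.
Amara starts exactly when Tariq ends (back-to-back, no overlap), so Tariq has no further overlaps.
Amara starts before Kenji ends → Kenji and Amara overlap.
Nadia starts after Kenji ends, so Kenji has no further overlaps.
Nadia starts after Amara ends, so Amara has no further overlaps.
Dmitri starts after Nadia ends, so Nadia has no further overlaps.
Aoife starts before Dmitri ends → Dmitri and Aoife overlap.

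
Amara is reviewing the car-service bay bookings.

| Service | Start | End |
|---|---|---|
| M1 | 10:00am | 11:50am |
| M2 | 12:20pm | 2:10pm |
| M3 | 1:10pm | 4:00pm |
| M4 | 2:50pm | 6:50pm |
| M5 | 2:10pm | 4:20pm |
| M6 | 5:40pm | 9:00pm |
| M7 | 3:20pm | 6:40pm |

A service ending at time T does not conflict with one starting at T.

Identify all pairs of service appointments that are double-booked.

Sorted by start: M1, M2, M3, M5, M4, M7, M6.
M2 starts after M1 ends; M1 is clear from here.
M3 starts before M2 ends → M2 and M3 overlap.
M5 starts exactly when M2 ends (back-to-back, no overlap); M2 is clear from here.
M5 starts before M3 ends → M3 and M5 overlap.
M4 starts before M3 ends → M3 and M4 overlap.
M7 starts before M3 ends → M3 and M7 overlap.
M6 starts after M3 ends.
M4 starts before M5 ends → M5 and M4 overlap.
M7 starts before M5 ends → M5 and M7 overlap.
M6 starts after M5 ends.
M7 starts before M4 ends → M4 and M7 overlap.
M6 starts before M4 ends → M4 and M6 overlap.
M6 starts before M7 ends → M7 and M6 overlap.

M2 & M3, M3 & M4, M3 & M5, M3 & M7, M4 & M5, M4 & M6, M4 & M7, M5 & M7, M6 & M7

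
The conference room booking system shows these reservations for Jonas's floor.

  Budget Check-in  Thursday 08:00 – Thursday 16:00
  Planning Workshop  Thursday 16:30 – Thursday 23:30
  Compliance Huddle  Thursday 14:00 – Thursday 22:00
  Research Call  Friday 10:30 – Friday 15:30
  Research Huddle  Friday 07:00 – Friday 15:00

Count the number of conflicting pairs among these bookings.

3

Sorted by start: Budget Check-in, Compliance Huddle, Planning Workshop, Research Huddle, Research Call.
Compliance Huddle starts before Budget Check-in ends → Budget Check-in and Compliance Huddle overlap.
Planning Workshop starts after Budget Check-in ends, so nothing later overlaps Budget Check-in either.
Planning Workshop starts before Compliance Huddle ends → Compliance Huddle and Planning Workshop overlap.
Research Huddle starts after Compliance Huddle ends, so nothing later overlaps Compliance Huddle either.
Research Huddle starts after Planning Workshop ends, so nothing later overlaps Planning Workshop either.
Research Call starts before Research Huddle ends → Research Huddle and Research Call overlap.
Overlapping pairs: Budget Check-in & Compliance Huddle, Compliance Huddle & Planning Workshop, Research Call & Research Huddle — 3 in total.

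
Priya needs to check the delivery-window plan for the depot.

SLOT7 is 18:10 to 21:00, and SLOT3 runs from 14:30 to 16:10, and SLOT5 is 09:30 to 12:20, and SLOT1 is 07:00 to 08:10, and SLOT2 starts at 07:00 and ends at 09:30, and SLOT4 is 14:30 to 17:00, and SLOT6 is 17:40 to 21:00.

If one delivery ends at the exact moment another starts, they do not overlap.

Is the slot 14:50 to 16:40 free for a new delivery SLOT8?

No — it overlaps SLOT3, SLOT4

SLOT1: ends 08:10 at or before SLOT8 starts 14:50 → clear.
SLOT2: ends 09:30 at or before SLOT8 starts 14:50 → clear.
SLOT5: ends 12:20 at or before SLOT8 starts 14:50 → clear.
SLOT3: starts 14:30 before SLOT8 ends 16:40, and ends 16:10 after SLOT8 starts 14:50 → overlap.
SLOT4: starts 14:30 before SLOT8 ends 16:40, and ends 17:00 after SLOT8 starts 14:50 → overlap.
SLOT6: starts 17:40 at or after SLOT8 ends 16:40 → clear.
SLOT7: starts 18:10 at or after SLOT8 ends 16:40 → clear.
SLOT8 overlaps SLOT3, SLOT4.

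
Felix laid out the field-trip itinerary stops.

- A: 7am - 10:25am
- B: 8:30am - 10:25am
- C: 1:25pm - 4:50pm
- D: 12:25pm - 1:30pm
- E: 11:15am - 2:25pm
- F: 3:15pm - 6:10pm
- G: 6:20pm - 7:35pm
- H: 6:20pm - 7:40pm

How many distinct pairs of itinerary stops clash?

Two intervals overlap when each starts before the other ends.
Sorted by start: A, B, E, D, C, F, G, H.
B starts before A ends → A and B overlap.
E starts after A ends; A is clear from here.
E starts after B ends; B is clear from here.
D starts before E ends → E and D overlap.
C starts before E ends → E and C overlap.
F starts after E ends; E is clear from here.
C starts before D ends → D and C overlap.
F starts after D ends; D is clear from here.
F starts before C ends → C and F overlap.
G starts after C ends; C is clear from here.
G starts after F ends; F is clear from here.
H starts before G ends → G and H overlap.
Overlapping pairs: A & B, C & D, C & E, C & F, D & E, G & H — 6 in total.

6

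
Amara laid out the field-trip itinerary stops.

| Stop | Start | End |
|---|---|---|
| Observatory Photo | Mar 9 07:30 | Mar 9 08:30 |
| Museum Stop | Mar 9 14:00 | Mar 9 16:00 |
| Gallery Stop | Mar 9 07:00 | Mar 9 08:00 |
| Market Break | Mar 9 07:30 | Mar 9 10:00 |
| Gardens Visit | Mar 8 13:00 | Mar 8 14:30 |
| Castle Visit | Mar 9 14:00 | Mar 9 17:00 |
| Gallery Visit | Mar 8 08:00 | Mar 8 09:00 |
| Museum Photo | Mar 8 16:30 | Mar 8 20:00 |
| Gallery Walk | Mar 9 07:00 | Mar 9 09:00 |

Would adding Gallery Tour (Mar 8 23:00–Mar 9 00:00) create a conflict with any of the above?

Gallery Visit: ends Mar 8 09:00 at or before Gallery Tour starts Mar 8 23:00 → clear.
Gardens Visit: ends Mar 8 14:30 at or before Gallery Tour starts Mar 8 23:00 → clear.
Museum Photo: ends Mar 8 20:00 at or before Gallery Tour starts Mar 8 23:00 → clear.
Gallery Stop: starts Mar 9 07:00 at or after Gallery Tour ends Mar 9 00:00 → clear.
Gallery Walk: starts Mar 9 07:00 at or after Gallery Tour ends Mar 9 00:00 → clear.
Observatory Photo: starts Mar 9 07:30 at or after Gallery Tour ends Mar 9 00:00 → clear.
Market Break: starts Mar 9 07:30 at or after Gallery Tour ends Mar 9 00:00 → clear.
Museum Stop: starts Mar 9 14:00 at or after Gallery Tour ends Mar 9 00:00 → clear.
Castle Visit: starts Mar 9 14:00 at or after Gallery Tour ends Mar 9 00:00 → clear.

No — it doesn't clash with anything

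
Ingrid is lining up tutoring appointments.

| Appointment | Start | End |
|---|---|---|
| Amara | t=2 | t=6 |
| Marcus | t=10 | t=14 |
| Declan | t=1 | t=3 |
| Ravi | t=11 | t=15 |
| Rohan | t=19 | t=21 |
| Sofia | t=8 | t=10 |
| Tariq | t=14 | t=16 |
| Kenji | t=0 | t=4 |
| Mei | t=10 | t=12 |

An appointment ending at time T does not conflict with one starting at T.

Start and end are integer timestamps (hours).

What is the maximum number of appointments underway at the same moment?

Sweep the timeline, counting +1 at each start and −1 at each end (ends before starts at a tie):
t=0 start Kenji → 1
t=1 start Declan → 2
t=2 start Amara → 3
t=3 end Declan → 2
t=4 end Kenji → 1
t=6 end Amara → 0
t=8 start Sofia → 1
t=10 end Sofia → 0
t=10 start Marcus → 1
t=10 start Mei → 2
t=11 start Ravi → 3
t=12 end Mei → 2
t=14 end Marcus → 1
t=14 start Tariq → 2
t=15 end Ravi → 1
t=16 end Tariq → 0
t=19 start Rohan → 1
t=21 end Rohan → 0
Peak is 3, at t=2 (Amara, Declan, Kenji).

3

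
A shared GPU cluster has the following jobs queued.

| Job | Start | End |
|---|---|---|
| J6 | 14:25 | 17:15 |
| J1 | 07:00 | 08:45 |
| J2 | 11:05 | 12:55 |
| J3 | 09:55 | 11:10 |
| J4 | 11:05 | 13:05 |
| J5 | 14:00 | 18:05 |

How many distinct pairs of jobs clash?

4

Sorted by start: J1, J3, J2, J4, J5, J6.
J3 starts after J1 ends — done with J1.
J2 starts before J3 ends → J3 and J2 overlap.
J4 starts before J3 ends → J3 and J4 overlap.
J5 starts after J3 ends — done with J3.
J4 starts before J2 ends → J2 and J4 overlap.
J5 starts after J2 ends — done with J2.
J5 starts after J4 ends — done with J4.
J6 starts before J5 ends → J5 and J6 overlap.
Overlapping pairs: J2 & J3, J2 & J4, J3 & J4, J5 & J6 — 4 in total.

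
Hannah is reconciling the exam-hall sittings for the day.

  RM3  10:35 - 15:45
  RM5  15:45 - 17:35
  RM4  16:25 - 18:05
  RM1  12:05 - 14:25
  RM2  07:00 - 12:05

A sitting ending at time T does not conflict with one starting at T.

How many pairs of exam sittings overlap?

3

Sorted by start: RM2, RM3, RM1, RM5, RM4.
RM3 starts before RM2 ends → RM2 and RM3 overlap.
RM1 starts exactly when RM2 ends (back-to-back, no overlap) — done with RM2.
RM1 starts before RM3 ends → RM3 and RM1 overlap.
RM5 starts exactly when RM3 ends (back-to-back, no overlap) — done with RM3.
RM5 starts after RM1 ends — done with RM1.
RM4 starts before RM5 ends → RM5 and RM4 overlap.
Overlapping pairs: RM1 & RM3, RM2 & RM3, RM4 & RM5 — 3 in total.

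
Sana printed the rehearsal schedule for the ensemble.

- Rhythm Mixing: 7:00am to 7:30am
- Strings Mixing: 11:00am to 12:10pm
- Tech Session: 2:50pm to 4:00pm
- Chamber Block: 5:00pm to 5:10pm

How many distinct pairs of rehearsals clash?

0

Sorted by start: Rhythm Mixing, Strings Mixing, Tech Session, Chamber Block.
Strings Mixing starts after Rhythm Mixing ends, so Rhythm Mixing has no further overlaps.
Tech Session starts after Strings Mixing ends, so Strings Mixing has no further overlaps.
Chamber Block starts after Tech Session ends.
No pair overlaps.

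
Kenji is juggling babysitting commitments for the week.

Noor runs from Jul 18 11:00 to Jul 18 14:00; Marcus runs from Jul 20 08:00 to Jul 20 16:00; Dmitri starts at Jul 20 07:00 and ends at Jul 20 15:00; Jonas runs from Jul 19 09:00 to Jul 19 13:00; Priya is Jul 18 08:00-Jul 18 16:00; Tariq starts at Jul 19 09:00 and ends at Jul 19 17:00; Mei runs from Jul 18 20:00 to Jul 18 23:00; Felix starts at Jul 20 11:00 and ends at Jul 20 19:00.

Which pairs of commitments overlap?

Dmitri & Felix, Dmitri & Marcus, Felix & Marcus, Jonas & Tariq, Noor & Priya

Sorted by start: Priya, Noor, Mei, Tariq, Jonas, Dmitri, Marcus, Felix.
Noor starts before Priya ends → Priya and Noor overlap.
Mei starts after Priya ends — done with Priya.
Mei starts after Noor ends — done with Noor.
Tariq starts after Mei ends — done with Mei.
Jonas starts before Tariq ends → Tariq and Jonas overlap.
Dmitri starts after Tariq ends — done with Tariq.
Dmitri starts after Jonas ends — done with Jonas.
Marcus starts before Dmitri ends → Dmitri and Marcus overlap.
Felix starts before Dmitri ends → Dmitri and Felix overlap.
Felix starts before Marcus ends → Marcus and Felix overlap.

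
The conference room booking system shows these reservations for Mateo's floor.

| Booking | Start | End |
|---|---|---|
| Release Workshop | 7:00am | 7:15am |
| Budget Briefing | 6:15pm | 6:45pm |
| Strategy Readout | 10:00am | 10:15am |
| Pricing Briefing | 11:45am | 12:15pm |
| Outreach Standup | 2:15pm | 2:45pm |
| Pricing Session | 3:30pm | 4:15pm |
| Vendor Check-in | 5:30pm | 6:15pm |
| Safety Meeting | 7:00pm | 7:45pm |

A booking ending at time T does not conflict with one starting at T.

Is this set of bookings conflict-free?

Check each pair: they overlap iff neither finishes before the other starts.
Sorted by start: Release Workshop, Strategy Readout, Pricing Briefing, Outreach Standup, Pricing Session, Vendor Check-in, Budget Briefing, Safety Meeting.
Strategy Readout starts after Release Workshop ends; Release Workshop is clear from here.
Pricing Briefing starts after Strategy Readout ends; Strategy Readout is clear from here.
Outreach Standup starts after Pricing Briefing ends; Pricing Briefing is clear from here.
Pricing Session starts after Outreach Standup ends; Outreach Standup is clear from here.
Vendor Check-in starts after Pricing Session ends; Pricing Session is clear from here.
Budget Briefing starts exactly when Vendor Check-in ends (back-to-back, no overlap); Vendor Check-in is clear from here.
Safety Meeting starts after Budget Briefing ends.
Every pair is clear; the schedule has no overlaps.

Yes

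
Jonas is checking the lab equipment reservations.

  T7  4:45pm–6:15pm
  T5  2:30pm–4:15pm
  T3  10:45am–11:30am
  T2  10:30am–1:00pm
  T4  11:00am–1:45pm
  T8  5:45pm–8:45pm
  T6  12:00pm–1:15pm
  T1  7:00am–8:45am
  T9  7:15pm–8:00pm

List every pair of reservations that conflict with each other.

Sorted by start: T1, T2, T3, T4, T6, T5, T7, T8, T9.
T2 starts after T1 ends, so T1 has no further overlaps.
T3 starts before T2 ends → T2 and T3 overlap.
T4 starts before T2 ends → T2 and T4 overlap.
T6 starts before T2 ends → T2 and T6 overlap.
T5 starts after T2 ends, so T2 has no further overlaps.
T4 starts before T3 ends → T3 and T4 overlap.
T6 starts after T3 ends, so T3 has no further overlaps.
T6 starts before T4 ends → T4 and T6 overlap.
T5 starts after T4 ends, so T4 has no further overlaps.
T5 starts after T6 ends, so T6 has no further overlaps.
T7 starts after T5 ends, so T5 has no further overlaps.
T8 starts before T7 ends → T7 and T8 overlap.
T9 starts after T7 ends.
T9 starts before T8 ends → T8 and T9 overlap.

T2 & T3, T2 & T4, T2 & T6, T3 & T4, T4 & T6, T7 & T8, T8 & T9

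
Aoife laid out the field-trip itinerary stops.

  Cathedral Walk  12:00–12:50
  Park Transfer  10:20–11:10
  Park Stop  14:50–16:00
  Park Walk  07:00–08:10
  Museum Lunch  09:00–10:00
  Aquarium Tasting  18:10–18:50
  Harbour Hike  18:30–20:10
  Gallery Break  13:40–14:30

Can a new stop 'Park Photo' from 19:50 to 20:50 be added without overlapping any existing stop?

Park Walk: ends 08:10 at or before Park Photo starts 19:50 → clear.
Museum Lunch: ends 10:00 at or before Park Photo starts 19:50 → clear.
Park Transfer: ends 11:10 at or before Park Photo starts 19:50 → clear.
Cathedral Walk: ends 12:50 at or before Park Photo starts 19:50 → clear.
Gallery Break: ends 14:30 at or before Park Photo starts 19:50 → clear.
Park Stop: ends 16:00 at or before Park Photo starts 19:50 → clear.
Aquarium Tasting: ends 18:50 at or before Park Photo starts 19:50 → clear.
Harbour Hike: starts 18:30 before Park Photo ends 20:50, and ends 20:10 after Park Photo starts 19:50 → overlap.
Park Photo overlaps Harbour Hike.

No — it overlaps Harbour Hike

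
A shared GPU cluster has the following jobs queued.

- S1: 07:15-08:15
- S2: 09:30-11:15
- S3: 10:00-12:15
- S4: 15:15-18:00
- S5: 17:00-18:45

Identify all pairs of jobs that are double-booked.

Check each pair: they overlap iff neither finishes before the other starts.
Sorted by start: S1, S2, S3, S4, S5.
S2 starts after S1 ends, so nothing later overlaps S1 either.
S3 starts before S2 ends → S2 and S3 overlap.
S4 starts after S2 ends, so nothing later overlaps S2 either.
S4 starts after S3 ends, so nothing later overlaps S3 either.
S5 starts before S4 ends → S4 and S5 overlap.

S2 & S3, S4 & S5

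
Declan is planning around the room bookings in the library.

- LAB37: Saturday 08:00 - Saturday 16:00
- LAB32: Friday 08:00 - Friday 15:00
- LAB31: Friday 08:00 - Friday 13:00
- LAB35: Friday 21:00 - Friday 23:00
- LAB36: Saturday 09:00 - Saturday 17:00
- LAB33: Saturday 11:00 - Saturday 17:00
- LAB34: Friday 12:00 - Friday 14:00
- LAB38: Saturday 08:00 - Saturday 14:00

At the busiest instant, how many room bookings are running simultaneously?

Sweep the timeline, counting +1 at each start and −1 at each end (ends before starts at a tie):
Friday 08:00 start LAB31 → 1
Friday 08:00 start LAB32 → 2
Friday 12:00 start LAB34 → 3
Friday 13:00 end LAB31 → 2
Friday 14:00 end LAB34 → 1
Friday 15:00 end LAB32 → 0
Friday 21:00 start LAB35 → 1
Friday 23:00 end LAB35 → 0
Saturday 08:00 start LAB37 → 1
Saturday 08:00 start LAB38 → 2
Saturday 09:00 start LAB36 → 3
Saturday 11:00 start LAB33 → 4
Saturday 14:00 end LAB38 → 3
Saturday 16:00 end LAB37 → 2
Saturday 17:00 end LAB33 → 1
Saturday 17:00 end LAB36 → 0
Peak is 4, at Saturday 11:00 (LAB33, LAB36, LAB37, LAB38).

4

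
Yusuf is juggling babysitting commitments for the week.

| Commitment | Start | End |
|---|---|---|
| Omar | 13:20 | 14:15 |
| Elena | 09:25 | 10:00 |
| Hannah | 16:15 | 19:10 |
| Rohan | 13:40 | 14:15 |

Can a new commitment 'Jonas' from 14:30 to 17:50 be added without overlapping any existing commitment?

No — it overlaps Hannah

Elena: ends 10:00 at or before Jonas starts 14:30 → clear.
Omar: ends 14:15 at or before Jonas starts 14:30 → clear.
Rohan: ends 14:15 at or before Jonas starts 14:30 → clear.
Hannah: starts 16:15 before Jonas ends 17:50, and ends 19:10 after Jonas starts 14:30 → overlap.
Jonas overlaps Hannah.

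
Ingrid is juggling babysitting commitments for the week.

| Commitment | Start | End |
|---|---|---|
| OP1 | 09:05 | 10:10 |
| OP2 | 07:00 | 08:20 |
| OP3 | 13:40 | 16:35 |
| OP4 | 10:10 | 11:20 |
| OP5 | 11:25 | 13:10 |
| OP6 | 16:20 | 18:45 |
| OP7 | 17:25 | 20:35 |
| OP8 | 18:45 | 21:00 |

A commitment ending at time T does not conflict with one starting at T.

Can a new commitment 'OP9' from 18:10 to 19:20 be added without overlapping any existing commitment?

OP2: ends 08:20 at or before OP9 starts 18:10 → clear.
OP1: ends 10:10 at or before OP9 starts 18:10 → clear.
OP4: ends 11:20 at or before OP9 starts 18:10 → clear.
OP5: ends 13:10 at or before OP9 starts 18:10 → clear.
OP3: ends 16:35 at or before OP9 starts 18:10 → clear.
OP6: starts 16:20 before OP9 ends 19:20, and ends 18:45 after OP9 starts 18:10 → overlap.
OP7: starts 17:25 before OP9 ends 19:20, and ends 20:35 after OP9 starts 18:10 → overlap.
OP8: starts 18:45 before OP9 ends 19:20, and ends 21:00 after OP9 starts 18:10 → overlap.
OP9 overlaps OP6, OP7, OP8.

No — it overlaps OP6, OP7, OP8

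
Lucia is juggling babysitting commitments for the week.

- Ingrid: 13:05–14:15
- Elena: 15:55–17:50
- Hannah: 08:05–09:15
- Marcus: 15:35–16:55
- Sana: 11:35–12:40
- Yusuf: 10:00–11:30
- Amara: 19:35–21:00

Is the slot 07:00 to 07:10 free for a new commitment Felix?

Yes — the slot is free

Hannah: starts 08:05 at or after Felix ends 07:10 → clear.
Yusuf: starts 10:00 at or after Felix ends 07:10 → clear.
Sana: starts 11:35 at or after Felix ends 07:10 → clear.
Ingrid: starts 13:05 at or after Felix ends 07:10 → clear.
Marcus: starts 15:35 at or after Felix ends 07:10 → clear.
Elena: starts 15:55 at or after Felix ends 07:10 → clear.
Amara: starts 19:35 at or after Felix ends 07:10 → clear.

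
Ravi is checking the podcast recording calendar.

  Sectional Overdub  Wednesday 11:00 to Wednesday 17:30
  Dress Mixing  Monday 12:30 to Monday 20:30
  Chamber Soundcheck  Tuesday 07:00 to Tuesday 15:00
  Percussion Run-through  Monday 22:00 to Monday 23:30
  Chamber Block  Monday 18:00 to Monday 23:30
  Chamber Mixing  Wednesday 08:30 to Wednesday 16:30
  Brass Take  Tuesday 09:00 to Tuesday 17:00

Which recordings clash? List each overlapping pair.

Sorted by start: Dress Mixing, Chamber Block, Percussion Run-through, Chamber Soundcheck, Brass Take, Chamber Mixing, Sectional Overdub.
Chamber Block starts before Dress Mixing ends → Dress Mixing and Chamber Block overlap.
Percussion Run-through starts after Dress Mixing ends, so Dress Mixing has no further overlaps.
Percussion Run-through starts before Chamber Block ends → Chamber Block and Percussion Run-through overlap.
Chamber Soundcheck starts after Chamber Block ends, so Chamber Block has no further overlaps.
Chamber Soundcheck starts after Percussion Run-through ends, so Percussion Run-through has no further overlaps.
Brass Take starts before Chamber Soundcheck ends → Chamber Soundcheck and Brass Take overlap.
Chamber Mixing starts after Chamber Soundcheck ends, so Chamber Soundcheck has no further overlaps.
Chamber Mixing starts after Brass Take ends, so Brass Take has no further overlaps.
Sectional Overdub starts before Chamber Mixing ends → Chamber Mixing and Sectional Overdub overlap.

Brass Take & Chamber Soundcheck, Chamber Block & Dress Mixing, Chamber Block & Percussion Run-through, Chamber Mixing & Sectional Overdub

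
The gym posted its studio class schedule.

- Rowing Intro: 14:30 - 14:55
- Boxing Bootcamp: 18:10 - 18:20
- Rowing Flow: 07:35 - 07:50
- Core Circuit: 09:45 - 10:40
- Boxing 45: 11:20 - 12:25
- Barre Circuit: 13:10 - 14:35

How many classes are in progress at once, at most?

2

Sort all start/end points and keep a running count:
07:35 start Rowing Flow → 1
07:50 end Rowing Flow → 0
09:45 start Core Circuit → 1
10:40 end Core Circuit → 0
11:20 start Boxing 45 → 1
12:25 end Boxing 45 → 0
13:10 start Barre Circuit → 1
14:30 start Rowing Intro → 2
14:35 end Barre Circuit → 1
14:55 end Rowing Intro → 0
18:10 start Boxing Bootcamp → 1
18:20 end Boxing Bootcamp → 0
Peak is 2, at 14:30 (Barre Circuit, Rowing Intro).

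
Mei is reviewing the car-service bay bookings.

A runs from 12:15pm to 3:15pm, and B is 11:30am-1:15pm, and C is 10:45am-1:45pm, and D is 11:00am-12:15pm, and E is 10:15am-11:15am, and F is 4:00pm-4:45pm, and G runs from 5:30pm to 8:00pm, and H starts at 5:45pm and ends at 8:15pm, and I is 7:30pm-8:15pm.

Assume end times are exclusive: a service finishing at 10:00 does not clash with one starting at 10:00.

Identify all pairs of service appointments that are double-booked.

Sorted by start: E, C, D, B, A, F, G, H, I.
C starts before E ends → E and C overlap.
D starts before E ends → E and D overlap.
B starts after E ends, so nothing later overlaps E either.
D starts before C ends → C and D overlap.
B starts before C ends → C and B overlap.
A starts before C ends → C and A overlap.
F starts after C ends, so nothing later overlaps C either.
B starts before D ends → D and B overlap.
A starts exactly when D ends (back-to-back, no overlap), so nothing later overlaps D either.
A starts before B ends → B and A overlap.
F starts after B ends, so nothing later overlaps B either.
F starts after A ends, so nothing later overlaps A either.
G starts after F ends, so nothing later overlaps F either.
H starts before G ends → G and H overlap.
I starts before G ends → G and I overlap.
I starts before H ends → H and I overlap.

A & B, A & C, B & C, B & D, C & D, C & E, D & E, G & H, G & I, H & I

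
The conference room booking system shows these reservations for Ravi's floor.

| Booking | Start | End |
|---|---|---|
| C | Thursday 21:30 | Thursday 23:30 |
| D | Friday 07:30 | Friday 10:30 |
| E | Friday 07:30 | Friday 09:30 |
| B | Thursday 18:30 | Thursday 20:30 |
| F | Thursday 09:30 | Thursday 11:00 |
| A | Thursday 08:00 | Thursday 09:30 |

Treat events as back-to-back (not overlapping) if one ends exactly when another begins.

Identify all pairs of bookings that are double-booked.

Sorted by start: A, F, B, C, D, E.
F starts exactly when A ends (back-to-back, no overlap) — done with A.
B starts after F ends — done with F.
C starts after B ends — done with B.
D starts after C ends — done with C.
E starts before D ends → D and E overlap.

D & E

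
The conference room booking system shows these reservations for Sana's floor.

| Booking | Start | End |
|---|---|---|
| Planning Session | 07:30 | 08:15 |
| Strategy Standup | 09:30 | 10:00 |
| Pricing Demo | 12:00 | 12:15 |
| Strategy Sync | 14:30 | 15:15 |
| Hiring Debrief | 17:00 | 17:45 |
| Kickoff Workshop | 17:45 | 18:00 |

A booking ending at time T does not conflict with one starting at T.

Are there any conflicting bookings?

No

Two intervals overlap when each starts before the other ends.
Sorted by start: Planning Session, Strategy Standup, Pricing Demo, Strategy Sync, Hiring Debrief, Kickoff Workshop.
Strategy Standup starts after Planning Session ends; Planning Session is clear from here.
Pricing Demo starts after Strategy Standup ends; Strategy Standup is clear from here.
Strategy Sync starts after Pricing Demo ends; Pricing Demo is clear from here.
Hiring Debrief starts after Strategy Sync ends; Strategy Sync is clear from here.
Kickoff Workshop starts exactly when Hiring Debrief ends (back-to-back, no overlap).
Every pair is clear; the schedule has no overlaps.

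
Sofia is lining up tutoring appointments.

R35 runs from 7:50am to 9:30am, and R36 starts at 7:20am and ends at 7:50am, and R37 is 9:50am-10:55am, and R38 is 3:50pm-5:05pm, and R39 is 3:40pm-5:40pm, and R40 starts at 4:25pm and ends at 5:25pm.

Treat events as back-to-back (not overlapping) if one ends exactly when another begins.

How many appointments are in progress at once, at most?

3

Walk through starts and ends in time order (an end at T is processed before a start at T):
7:20am start R36 → 1
7:50am end R36 → 0
7:50am start R35 → 1
9:30am end R35 → 0
9:50am start R37 → 1
10:55am end R37 → 0
3:40pm start R39 → 1
3:50pm start R38 → 2
4:25pm start R40 → 3
5:05pm end R38 → 2
5:25pm end R40 → 1
5:40pm end R39 → 0
Peak is 3, at 4:25pm (R38, R39, R40).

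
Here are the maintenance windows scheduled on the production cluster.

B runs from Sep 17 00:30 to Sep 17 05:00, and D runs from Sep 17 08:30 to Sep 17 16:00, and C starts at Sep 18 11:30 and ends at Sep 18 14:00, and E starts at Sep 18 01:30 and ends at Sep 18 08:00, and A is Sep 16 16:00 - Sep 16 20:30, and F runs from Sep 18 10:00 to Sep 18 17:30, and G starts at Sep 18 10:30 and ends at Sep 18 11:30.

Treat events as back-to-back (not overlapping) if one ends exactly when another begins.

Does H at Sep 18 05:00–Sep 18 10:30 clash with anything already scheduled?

Yes — it overlaps E, F

A: ends Sep 16 20:30 at or before H starts Sep 18 05:00 → clear.
B: ends Sep 17 05:00 at or before H starts Sep 18 05:00 → clear.
D: ends Sep 17 16:00 at or before H starts Sep 18 05:00 → clear.
E: starts Sep 18 01:30 before H ends Sep 18 10:30, and ends Sep 18 08:00 after H starts Sep 18 05:00 → overlap.
F: starts Sep 18 10:00 before H ends Sep 18 10:30, and ends Sep 18 17:30 after H starts Sep 18 05:00 → overlap.
G: starts Sep 18 10:30 at or after H ends Sep 18 10:30 → clear.
C: starts Sep 18 11:30 at or after H ends Sep 18 10:30 → clear.
H overlaps E, F.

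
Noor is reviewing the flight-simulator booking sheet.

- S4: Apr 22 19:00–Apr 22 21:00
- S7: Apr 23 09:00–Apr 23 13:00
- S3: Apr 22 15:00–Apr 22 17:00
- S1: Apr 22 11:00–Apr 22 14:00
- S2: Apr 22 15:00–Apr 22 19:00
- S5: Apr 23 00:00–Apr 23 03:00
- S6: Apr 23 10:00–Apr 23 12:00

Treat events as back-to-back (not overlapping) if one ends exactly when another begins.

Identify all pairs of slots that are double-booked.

S2 & S3, S6 & S7

Sorted by start: S1, S2, S3, S4, S5, S7, S6.
S2 starts after S1 ends, so nothing later overlaps S1 either.
S3 starts before S2 ends → S2 and S3 overlap.
S4 starts exactly when S2 ends (back-to-back, no overlap), so nothing later overlaps S2 either.
S4 starts after S3 ends, so nothing later overlaps S3 either.
S5 starts after S4 ends, so nothing later overlaps S4 either.
S7 starts after S5 ends, so nothing later overlaps S5 either.
S6 starts before S7 ends → S7 and S6 overlap.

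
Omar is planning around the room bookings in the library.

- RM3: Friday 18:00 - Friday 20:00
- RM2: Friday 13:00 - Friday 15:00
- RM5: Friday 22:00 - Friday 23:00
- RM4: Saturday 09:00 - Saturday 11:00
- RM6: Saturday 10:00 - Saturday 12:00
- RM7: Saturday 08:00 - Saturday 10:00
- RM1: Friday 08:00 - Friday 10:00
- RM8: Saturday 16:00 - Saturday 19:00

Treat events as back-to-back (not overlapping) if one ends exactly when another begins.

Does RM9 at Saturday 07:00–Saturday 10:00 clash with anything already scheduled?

RM1: ends Friday 10:00 at or before RM9 starts Saturday 07:00 → clear.
RM2: ends Friday 15:00 at or before RM9 starts Saturday 07:00 → clear.
RM3: ends Friday 20:00 at or before RM9 starts Saturday 07:00 → clear.
RM5: ends Friday 23:00 at or before RM9 starts Saturday 07:00 → clear.
RM7: starts Saturday 08:00 before RM9 ends Saturday 10:00, and ends Saturday 10:00 after RM9 starts Saturday 07:00 → overlap.
RM4: starts Saturday 09:00 before RM9 ends Saturday 10:00, and ends Saturday 11:00 after RM9 starts Saturday 07:00 → overlap.
RM6: starts Saturday 10:00 at or after RM9 ends Saturday 10:00 → clear.
RM8: starts Saturday 16:00 at or after RM9 ends Saturday 10:00 → clear.
RM9 overlaps RM4, RM7.

Yes — it overlaps RM4, RM7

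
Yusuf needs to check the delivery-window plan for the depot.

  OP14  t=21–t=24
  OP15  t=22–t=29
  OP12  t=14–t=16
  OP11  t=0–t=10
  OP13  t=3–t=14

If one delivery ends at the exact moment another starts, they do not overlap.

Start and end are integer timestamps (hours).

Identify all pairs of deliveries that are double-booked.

Sorted by start: OP11, OP13, OP12, OP14, OP15.
OP13 starts before OP11 ends → OP11 and OP13 overlap.
OP12 starts after OP11 ends, so OP11 has no further overlaps.
OP12 starts exactly when OP13 ends (back-to-back, no overlap), so OP13 has no further overlaps.
OP14 starts after OP12 ends, so OP12 has no further overlaps.
OP15 starts before OP14 ends → OP14 and OP15 overlap.

OP11 & OP13, OP14 & OP15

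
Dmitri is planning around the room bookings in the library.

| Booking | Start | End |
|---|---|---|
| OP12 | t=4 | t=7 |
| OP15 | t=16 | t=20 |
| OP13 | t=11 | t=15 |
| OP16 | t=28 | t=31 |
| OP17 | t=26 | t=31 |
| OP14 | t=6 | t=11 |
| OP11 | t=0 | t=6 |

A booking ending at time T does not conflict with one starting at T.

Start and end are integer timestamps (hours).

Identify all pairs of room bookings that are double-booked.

Sorted by start: OP11, OP12, OP14, OP13, OP15, OP17, OP16.
OP12 starts before OP11 ends → OP11 and OP12 overlap.
OP14 starts exactly when OP11 ends (back-to-back, no overlap) — done with OP11.
OP14 starts before OP12 ends → OP12 and OP14 overlap.
OP13 starts after OP12 ends — done with OP12.
OP13 starts exactly when OP14 ends (back-to-back, no overlap) — done with OP14.
OP15 starts after OP13 ends — done with OP13.
OP17 starts after OP15 ends — done with OP15.
OP16 starts before OP17 ends → OP17 and OP16 overlap.

OP11 & OP12, OP12 & OP14, OP16 & OP17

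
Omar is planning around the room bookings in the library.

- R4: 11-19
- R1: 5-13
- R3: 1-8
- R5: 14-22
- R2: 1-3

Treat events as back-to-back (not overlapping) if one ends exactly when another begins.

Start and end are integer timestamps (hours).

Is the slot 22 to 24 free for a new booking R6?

R2: ends 3 at or before R6 starts 22 → clear.
R3: ends 8 at or before R6 starts 22 → clear.
R1: ends 13 at or before R6 starts 22 → clear.
R4: ends 19 at or before R6 starts 22 → clear.
R5: ends 22 at or before R6 starts 22 → clear.

Yes — the slot is free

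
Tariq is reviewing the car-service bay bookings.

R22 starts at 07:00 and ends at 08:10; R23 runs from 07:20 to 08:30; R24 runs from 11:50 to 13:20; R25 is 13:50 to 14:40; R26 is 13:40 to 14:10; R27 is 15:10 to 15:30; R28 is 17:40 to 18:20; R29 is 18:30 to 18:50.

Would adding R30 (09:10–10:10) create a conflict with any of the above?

R22: ends 08:10 at or before R30 starts 09:10 → clear.
R23: ends 08:30 at or before R30 starts 09:10 → clear.
R24: starts 11:50 at or after R30 ends 10:10 → clear.
R26: starts 13:40 at or after R30 ends 10:10 → clear.
R25: starts 13:50 at or after R30 ends 10:10 → clear.
R27: starts 15:10 at or after R30 ends 10:10 → clear.
R28: starts 17:40 at or after R30 ends 10:10 → clear.
R29: starts 18:30 at or after R30 ends 10:10 → clear.

No — it doesn't clash with anything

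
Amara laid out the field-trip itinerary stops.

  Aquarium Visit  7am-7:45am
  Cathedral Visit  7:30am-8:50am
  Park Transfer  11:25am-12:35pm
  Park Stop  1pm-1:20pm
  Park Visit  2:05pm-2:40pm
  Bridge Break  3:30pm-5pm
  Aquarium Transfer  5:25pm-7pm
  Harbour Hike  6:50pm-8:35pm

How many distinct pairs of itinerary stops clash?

2

Sorted by start: Aquarium Visit, Cathedral Visit, Park Transfer, Park Stop, Park Visit, Bridge Break, Aquarium Transfer, Harbour Hike.
Cathedral Visit starts before Aquarium Visit ends → Aquarium Visit and Cathedral Visit overlap.
Park Transfer starts after Aquarium Visit ends; Aquarium Visit is clear from here.
Park Transfer starts after Cathedral Visit ends; Cathedral Visit is clear from here.
Park Stop starts after Park Transfer ends; Park Transfer is clear from here.
Park Visit starts after Park Stop ends; Park Stop is clear from here.
Bridge Break starts after Park Visit ends; Park Visit is clear from here.
Aquarium Transfer starts after Bridge Break ends; Bridge Break is clear from here.
Harbour Hike starts before Aquarium Transfer ends → Aquarium Transfer and Harbour Hike overlap.
Overlapping pairs: Aquarium Transfer & Harbour Hike, Aquarium Visit & Cathedral Visit — 2 in total.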